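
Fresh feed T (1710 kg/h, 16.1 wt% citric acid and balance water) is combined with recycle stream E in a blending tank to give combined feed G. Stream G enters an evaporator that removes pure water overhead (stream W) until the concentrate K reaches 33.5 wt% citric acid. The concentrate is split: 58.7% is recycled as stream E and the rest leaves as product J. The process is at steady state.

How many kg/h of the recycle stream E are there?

Overall citric acid balance (none leaves overhead): citric acid in fresh feed = citric acid in product, i.e. 1710×0.161 = (1−0.587)·K·0.335.
K = 275.31/(0.335×0.413) = 1989.9 kg/h.
Recycle E = 0.587×1989.9 = 1168.1 kg/h.

1168 kg/h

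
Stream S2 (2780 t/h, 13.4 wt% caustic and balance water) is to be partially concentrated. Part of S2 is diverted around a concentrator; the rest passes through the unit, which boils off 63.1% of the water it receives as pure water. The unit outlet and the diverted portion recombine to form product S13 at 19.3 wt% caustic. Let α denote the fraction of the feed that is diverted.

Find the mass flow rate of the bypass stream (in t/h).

1225 t/h

All 2780×0.134 = 372.52 t/h of caustic reaches S13, so S13 = 372.52/0.193 = 1930.2 t/h and vapour = 849.84 t/h.
The evaporator receives (1−α)·2780 of feed at 0.866 water and removes 0.631 of that water:
0.631×0.866×(1−α)×2780 = 849.84
(1−α) = 849.84/1519.1 = 0.5594;  α = 0.4406.
Bypass flow = 0.4406×2780 = 1224.8 t/h.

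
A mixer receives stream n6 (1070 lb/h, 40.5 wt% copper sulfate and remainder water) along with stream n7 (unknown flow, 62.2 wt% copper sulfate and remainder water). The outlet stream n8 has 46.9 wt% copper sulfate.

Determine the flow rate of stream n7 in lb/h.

447.6 lb/h

Let n7 be the unknown flow. Total out = 1070 + n7.
copper sulfate balance: 433.35 + 0.622·n7 = 0.469·(1070 + n7)
(0.622 − 0.469)·n7 = 0.469×1070 − 433.35 = 68.48
n7 = 68.48 / 0.153 = 447.58 lb/h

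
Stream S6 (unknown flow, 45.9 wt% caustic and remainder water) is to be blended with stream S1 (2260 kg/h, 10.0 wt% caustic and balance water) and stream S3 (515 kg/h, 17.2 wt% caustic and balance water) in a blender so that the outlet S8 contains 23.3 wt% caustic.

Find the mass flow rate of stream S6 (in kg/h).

Let S6 be the unknown flow. Total out = 2775 + S6.
caustic balance: 314.58 + 0.459·S6 = 0.233·(2775 + S6)
(0.459 − 0.233)·S6 = 0.233×2775 − 314.58 = 332
S6 = 332 / 0.226 = 1469 kg/h

1469 kg/h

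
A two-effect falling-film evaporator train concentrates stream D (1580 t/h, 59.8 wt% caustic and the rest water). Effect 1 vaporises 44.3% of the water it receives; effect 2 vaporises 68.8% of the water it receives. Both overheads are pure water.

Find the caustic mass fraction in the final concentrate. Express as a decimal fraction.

water in feed = 1580×0.402 = 635.16 t/h.
After stage 1: water left = (1−0.443)×635.16 = 353.78; stream total = 1298.6 t/h.
After stage 2: water left = (1−0.688)×353.78 = 110.38; final concentrate = 1055.2 t/h.
caustic fraction = 944.84/1055.2 = 0.8954.

0.8954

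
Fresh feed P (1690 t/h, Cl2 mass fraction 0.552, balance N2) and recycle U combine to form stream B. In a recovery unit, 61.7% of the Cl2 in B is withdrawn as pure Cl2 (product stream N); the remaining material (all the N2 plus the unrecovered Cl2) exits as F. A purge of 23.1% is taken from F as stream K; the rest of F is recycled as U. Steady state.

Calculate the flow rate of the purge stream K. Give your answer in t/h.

874.1 t/h

N2 enters only via P and leaves only via the purge: 1690×0.448 = 0.231×(N2 in F), and the recovery unit passes all N2, so N2 in B = N2 in F = 3277.6 t/h.
Cl2 in B: m_A = 1690×0.552 + (1−0.231)·(1−0.617)·m_A, so m_A = 932.88/0.7055 = 1322.3 t/h.
F = (1−0.617)×1322.3 + 3277.6 = 3784 t/h.
Purge K = 0.231×3784 = 874.11 t/h.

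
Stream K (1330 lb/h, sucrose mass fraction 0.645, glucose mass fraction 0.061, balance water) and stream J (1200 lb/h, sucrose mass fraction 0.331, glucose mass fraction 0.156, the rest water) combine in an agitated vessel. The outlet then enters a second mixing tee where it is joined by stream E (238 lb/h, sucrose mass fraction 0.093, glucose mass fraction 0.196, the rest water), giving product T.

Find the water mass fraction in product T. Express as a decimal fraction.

Overall, product flow = 2768 lb/h.
water in = 1330×0.294 + 1200×0.513 + 238×0.711 = 1175.8 lb/h.
water fraction in T = 0.425.

0.425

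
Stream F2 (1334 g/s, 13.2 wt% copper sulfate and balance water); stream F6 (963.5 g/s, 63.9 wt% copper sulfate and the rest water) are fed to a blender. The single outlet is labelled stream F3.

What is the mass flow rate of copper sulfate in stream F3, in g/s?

copper sulfate out = copper sulfate in = 1334×0.132 + 963.5×0.639 = 791.76 g/s.

791.8 g/s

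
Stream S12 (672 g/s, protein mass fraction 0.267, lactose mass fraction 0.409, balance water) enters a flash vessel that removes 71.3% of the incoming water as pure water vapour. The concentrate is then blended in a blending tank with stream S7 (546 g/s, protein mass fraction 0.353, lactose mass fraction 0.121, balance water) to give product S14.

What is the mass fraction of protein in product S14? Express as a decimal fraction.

0.350

Vapour removed = 0.713×0.324×672 = 155.24 g/s; concentrate = 516.76 g/s.
protein reaching the mixer = 179.42 (from concentrate) + 546×0.353 = 372.16 g/s.
Product flow = 516.76 + 546 = 1062.8 g/s; protein fraction = 0.350.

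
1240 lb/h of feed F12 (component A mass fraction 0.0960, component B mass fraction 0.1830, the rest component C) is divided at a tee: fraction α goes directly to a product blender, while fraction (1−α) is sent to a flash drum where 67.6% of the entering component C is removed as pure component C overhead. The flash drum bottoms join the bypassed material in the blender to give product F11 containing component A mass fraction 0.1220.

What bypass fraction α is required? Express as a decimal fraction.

All 1240×0.096 = 119.04 lb/h of component A reaches F11, so F11 = 119.04/0.122 = 975.74 lb/h and vapour = 264.26 lb/h.
The evaporator receives (1−α)·1240 of feed at 0.721 component C and removes 0.676 of that component C:
0.676×0.721×(1−α)×1240 = 264.26
(1−α) = 264.26/604.37 = 0.4373;  α = 0.5627.

0.563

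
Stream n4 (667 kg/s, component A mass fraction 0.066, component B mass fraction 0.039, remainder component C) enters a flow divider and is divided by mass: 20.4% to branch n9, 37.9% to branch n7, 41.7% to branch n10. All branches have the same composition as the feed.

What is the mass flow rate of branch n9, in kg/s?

136.1 kg/s

Branch n9 flow = 0.204×667 = 136.07 kg/s.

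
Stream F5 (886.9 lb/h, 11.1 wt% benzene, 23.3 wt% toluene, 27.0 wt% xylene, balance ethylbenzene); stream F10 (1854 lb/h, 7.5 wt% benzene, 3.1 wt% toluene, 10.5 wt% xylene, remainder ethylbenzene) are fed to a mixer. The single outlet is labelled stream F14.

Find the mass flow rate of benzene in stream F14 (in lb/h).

237.5 lb/h

benzene out = benzene in = 886.9×0.111 + 1854×0.075 = 237.5 lb/h.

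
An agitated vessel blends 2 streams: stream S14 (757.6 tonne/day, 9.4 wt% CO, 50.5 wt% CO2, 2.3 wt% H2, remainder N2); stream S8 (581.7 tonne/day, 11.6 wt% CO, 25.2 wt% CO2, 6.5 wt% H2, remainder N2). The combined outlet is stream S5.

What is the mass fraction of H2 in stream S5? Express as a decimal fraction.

Total flow out = 757.6 + 581.7 = 1339.3 tonne/day.
H2 in = 757.6×0.023 + 581.7×0.065 = 55.235 tonne/day.
H2 mass fraction in S5 = 55.235/1339.3 = 0.0412.

0.0412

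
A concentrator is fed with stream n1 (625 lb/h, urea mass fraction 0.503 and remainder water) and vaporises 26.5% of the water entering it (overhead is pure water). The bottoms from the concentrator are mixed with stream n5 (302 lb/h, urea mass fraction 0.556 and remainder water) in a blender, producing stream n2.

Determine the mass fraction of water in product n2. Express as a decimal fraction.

0.429

Vapour removed = 0.265×0.497×625 = 82.316 lb/h; concentrate = 542.68 lb/h.
water reaching the mixer = 228.31 (from concentrate) + 302×0.444 = 362.4 lb/h.
Product flow = 542.68 + 302 = 844.68 lb/h; water fraction = 0.429.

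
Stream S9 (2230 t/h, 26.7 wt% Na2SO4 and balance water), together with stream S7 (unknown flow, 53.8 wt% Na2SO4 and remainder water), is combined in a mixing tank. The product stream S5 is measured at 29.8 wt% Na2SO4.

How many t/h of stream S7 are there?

288 t/h

Let S7 be the unknown flow. Total out = 2230 + S7.
Na2SO4 balance: 595.41 + 0.538·S7 = 0.298·(2230 + S7)
(0.538 − 0.298)·S7 = 0.298×2230 − 595.41 = 69.13
S7 = 69.13 / 0.240 = 288.04 t/h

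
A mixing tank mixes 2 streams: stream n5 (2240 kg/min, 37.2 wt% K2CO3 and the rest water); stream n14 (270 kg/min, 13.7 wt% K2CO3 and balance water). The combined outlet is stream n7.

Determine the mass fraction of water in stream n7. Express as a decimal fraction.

Total flow out = 2240 + 270 = 2510 kg/min.
water in = 2240×0.628 + 270×0.863 = 1639.7 kg/min.
water mass fraction in n7 = 1639.7/2510 = 0.653.

0.653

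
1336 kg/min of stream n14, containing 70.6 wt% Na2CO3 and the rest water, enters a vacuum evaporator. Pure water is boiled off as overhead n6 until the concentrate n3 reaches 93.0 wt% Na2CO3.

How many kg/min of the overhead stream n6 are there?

Na2CO3 is conserved: 1336×0.706 = 943.22 kg/min all reports to the concentrate.
Concentrate = 943.22/(target fraction) = 1014.2 kg/min.
Overhead = 1336 − 1014.2 = 321.79 kg/min.

321.8 kg/min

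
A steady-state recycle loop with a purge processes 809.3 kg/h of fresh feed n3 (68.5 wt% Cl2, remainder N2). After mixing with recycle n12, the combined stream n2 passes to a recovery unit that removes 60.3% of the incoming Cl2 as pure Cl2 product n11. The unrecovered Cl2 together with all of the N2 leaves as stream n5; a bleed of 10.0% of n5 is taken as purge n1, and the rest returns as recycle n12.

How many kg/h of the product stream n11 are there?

520.1 kg/h

Cl2 in n2: m_A = 809.3×0.685 + (1−0.100)·(1−0.603)·m_A, so m_A = 554.37/0.6427 = 862.56 kg/h.
Product n11 = 0.603×862.56 = 520.13 kg/h.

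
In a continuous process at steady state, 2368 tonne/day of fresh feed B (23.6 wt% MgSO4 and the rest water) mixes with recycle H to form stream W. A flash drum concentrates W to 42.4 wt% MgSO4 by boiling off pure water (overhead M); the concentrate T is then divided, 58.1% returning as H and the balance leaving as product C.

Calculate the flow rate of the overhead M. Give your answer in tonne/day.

1050 tonne/day

Overall MgSO4 balance (none leaves overhead): MgSO4 in fresh feed = MgSO4 in product, i.e. 2368×0.236 = (1−0.581)·T·0.424.
T = 558.85/(0.424×0.419) = 3145.7 tonne/day.
Recycle H = 0.581×3145.7 = 1827.6 tonne/day.
Combined feed W = 2368 + 1827.6 = 4195.6 tonne/day.
Overhead M = W − T = 4195.6 − 3145.7 = 1050 tonne/day.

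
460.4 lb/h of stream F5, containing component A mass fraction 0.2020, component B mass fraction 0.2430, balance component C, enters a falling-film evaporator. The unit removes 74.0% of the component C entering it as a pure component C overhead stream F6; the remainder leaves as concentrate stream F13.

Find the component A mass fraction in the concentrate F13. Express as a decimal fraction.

component A is not removed: 460.4×0.202 = 93.001 lb/h of component A enters F13.
component C entering = 460.4×0.555 = 255.52 lb/h; overhead removed = 0.740×255.52 = 189.09 lb/h.
Concentrate = 460.4 − 189.09 = 271.31 lb/h.
Mass fraction = 93.001/271.31 = 0.3428.

0.3428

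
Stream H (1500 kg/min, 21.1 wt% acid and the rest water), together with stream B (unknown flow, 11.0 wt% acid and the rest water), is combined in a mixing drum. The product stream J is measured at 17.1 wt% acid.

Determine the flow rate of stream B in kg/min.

983.6 kg/min

Let B be the unknown flow. Total out = 1500 + B.
acid balance: 316.5 + 0.110·B = 0.171·(1500 + B)
(0.110 − 0.171)·B = 0.171×1500 − 316.5 = -60
B = -60 / -0.061 = 983.61 kg/min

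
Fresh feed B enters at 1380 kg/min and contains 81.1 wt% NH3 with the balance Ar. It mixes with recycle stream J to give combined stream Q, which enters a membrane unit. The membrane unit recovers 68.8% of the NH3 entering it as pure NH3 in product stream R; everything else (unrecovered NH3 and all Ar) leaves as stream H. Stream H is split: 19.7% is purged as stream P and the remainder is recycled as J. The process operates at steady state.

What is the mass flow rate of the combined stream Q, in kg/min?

Ar enters only via B and leaves only via the purge: 1380×0.189 = 0.197×(Ar in H), and the membrane unit passes all Ar, so Ar in Q = Ar in H = 1324 kg/min.
NH3 in Q: m_A = 1380×0.811 + (1−0.197)·(1−0.688)·m_A, so m_A = 1119.2/0.7495 = 1493.3 kg/min.
Q = 1493.3 + 1324 = 2817.3 kg/min.

2817 kg/min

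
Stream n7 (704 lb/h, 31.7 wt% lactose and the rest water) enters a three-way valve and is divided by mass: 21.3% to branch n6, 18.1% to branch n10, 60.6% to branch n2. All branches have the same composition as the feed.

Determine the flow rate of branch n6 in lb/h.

150 lb/h

Branch n6 flow = 0.213×704 = 149.95 lb/h.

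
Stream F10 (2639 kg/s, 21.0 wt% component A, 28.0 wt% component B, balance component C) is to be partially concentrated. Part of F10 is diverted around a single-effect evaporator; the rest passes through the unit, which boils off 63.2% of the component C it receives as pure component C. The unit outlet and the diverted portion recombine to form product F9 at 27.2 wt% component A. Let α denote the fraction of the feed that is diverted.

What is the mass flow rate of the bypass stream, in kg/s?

All 2639×0.210 = 554.19 kg/s of component A reaches F9, so F9 = 554.19/0.272 = 2037.5 kg/s and vapour = 601.54 kg/s.
The evaporator receives (1−α)·2639 of feed at 0.510 component C and removes 0.632 of that component C:
0.632×0.510×(1−α)×2639 = 601.54
(1−α) = 601.54/850.6 = 0.7072;  α = 0.2928.
Bypass flow = 0.2928×2639 = 772.73 kg/s.

772.7 kg/s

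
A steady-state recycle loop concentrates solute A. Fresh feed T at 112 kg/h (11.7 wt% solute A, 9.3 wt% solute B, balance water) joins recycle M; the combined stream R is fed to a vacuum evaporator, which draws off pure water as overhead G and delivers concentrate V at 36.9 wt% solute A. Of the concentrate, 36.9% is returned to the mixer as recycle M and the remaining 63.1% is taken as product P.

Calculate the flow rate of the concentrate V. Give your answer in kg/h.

Overall solute A balance (none leaves overhead): solute A in fresh feed = solute A in product, i.e. 112×0.117 = (1−0.369)·V·0.369.
V = 13.104/(0.369×0.631) = 56.279 kg/h.

56.28 kg/h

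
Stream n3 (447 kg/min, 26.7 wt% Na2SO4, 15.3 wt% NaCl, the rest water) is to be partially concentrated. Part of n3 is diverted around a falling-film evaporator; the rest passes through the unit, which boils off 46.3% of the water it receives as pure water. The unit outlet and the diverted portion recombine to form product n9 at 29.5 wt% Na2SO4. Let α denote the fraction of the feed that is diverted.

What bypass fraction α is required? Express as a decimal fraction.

All 447×0.267 = 119.35 kg/min of Na2SO4 reaches n9, so n9 = 119.35/0.295 = 404.57 kg/min and vapour = 42.427 kg/min.
The evaporator receives (1−α)·447 of feed at 0.580 water and removes 0.463 of that water:
0.463×0.580×(1−α)×447 = 42.427
(1−α) = 42.427/120.04 = 0.3534;  α = 0.6466.

0.647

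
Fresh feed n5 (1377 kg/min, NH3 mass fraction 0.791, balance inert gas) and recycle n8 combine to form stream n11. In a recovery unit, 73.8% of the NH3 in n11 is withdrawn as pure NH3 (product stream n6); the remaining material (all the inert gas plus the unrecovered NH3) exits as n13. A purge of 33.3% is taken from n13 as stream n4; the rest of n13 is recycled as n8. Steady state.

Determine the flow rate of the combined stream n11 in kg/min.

2184 kg/min

inert gas enters only via n5 and leaves only via the purge: 1377×0.209 = 0.333×(inert gas in n13), and the recovery unit passes all inert gas, so inert gas in n11 = inert gas in n13 = 864.24 kg/min.
NH3 in n11: m_A = 1377×0.791 + (1−0.333)·(1−0.738)·m_A, so m_A = 1089.2/0.8252 = 1319.9 kg/min.
n11 = 1319.9 + 864.24 = 2184.1 kg/min.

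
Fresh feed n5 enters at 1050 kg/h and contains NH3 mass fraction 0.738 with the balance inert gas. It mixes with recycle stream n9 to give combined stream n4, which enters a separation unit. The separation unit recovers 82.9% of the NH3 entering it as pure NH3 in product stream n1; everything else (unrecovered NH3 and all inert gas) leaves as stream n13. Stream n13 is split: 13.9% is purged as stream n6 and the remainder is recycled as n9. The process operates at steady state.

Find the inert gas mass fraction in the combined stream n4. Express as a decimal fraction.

inert gas enters only via n5 and leaves only via the purge: 1050×0.262 = 0.139×(inert gas in n13), and the separation unit passes all inert gas, so inert gas in n4 = inert gas in n13 = 1979.1 kg/h.
NH3 in n4: m_A = 1050×0.738 + (1−0.139)·(1−0.829)·m_A, so m_A = 774.9/0.8528 = 908.69 kg/h.
n4 = 908.69 + 1979.1 = 2887.8 kg/h.
inert gas fraction in n4 = 1979.1/2887.8 = 0.685.

0.685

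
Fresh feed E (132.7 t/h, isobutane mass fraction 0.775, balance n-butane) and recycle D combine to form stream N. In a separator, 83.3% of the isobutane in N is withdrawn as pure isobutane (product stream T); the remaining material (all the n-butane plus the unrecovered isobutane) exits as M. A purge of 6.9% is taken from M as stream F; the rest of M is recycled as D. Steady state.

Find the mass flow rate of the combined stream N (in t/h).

n-butane enters only via E and leaves only via the purge: 132.7×0.225 = 0.069×(n-butane in M), and the separator passes all n-butane, so n-butane in N = n-butane in M = 432.72 t/h.
isobutane in N: m_A = 132.7×0.775 + (1−0.069)·(1−0.833)·m_A, so m_A = 102.84/0.8445 = 121.78 t/h.
N = 121.78 + 432.72 = 554.49 t/h.

554.5 t/h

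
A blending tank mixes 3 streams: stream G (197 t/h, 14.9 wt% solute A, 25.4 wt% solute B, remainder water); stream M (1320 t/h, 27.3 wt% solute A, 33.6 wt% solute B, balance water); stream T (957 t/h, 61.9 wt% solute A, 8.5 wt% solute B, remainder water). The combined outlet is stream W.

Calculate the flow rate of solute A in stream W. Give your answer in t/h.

solute A out = solute A in = 197×0.149 + 1320×0.273 + 957×0.619 = 982.1 t/h.

982.1 t/h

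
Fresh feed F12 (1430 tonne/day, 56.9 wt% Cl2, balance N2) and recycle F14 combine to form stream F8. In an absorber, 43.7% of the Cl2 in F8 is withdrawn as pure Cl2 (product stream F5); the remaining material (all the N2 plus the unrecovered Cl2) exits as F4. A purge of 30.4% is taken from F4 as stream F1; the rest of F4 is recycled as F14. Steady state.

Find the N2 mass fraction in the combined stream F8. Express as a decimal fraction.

0.602

N2 enters only via F12 and leaves only via the purge: 1430×0.431 = 0.304×(N2 in F4), and the absorber passes all N2, so N2 in F8 = N2 in F4 = 2027.4 tonne/day.
Cl2 in F8: m_A = 1430×0.569 + (1−0.304)·(1−0.437)·m_A, so m_A = 813.67/0.6082 = 1337.9 tonne/day.
F8 = 1337.9 + 2027.4 = 3365.3 tonne/day.
N2 fraction in F8 = 2027.4/3365.3 = 0.602.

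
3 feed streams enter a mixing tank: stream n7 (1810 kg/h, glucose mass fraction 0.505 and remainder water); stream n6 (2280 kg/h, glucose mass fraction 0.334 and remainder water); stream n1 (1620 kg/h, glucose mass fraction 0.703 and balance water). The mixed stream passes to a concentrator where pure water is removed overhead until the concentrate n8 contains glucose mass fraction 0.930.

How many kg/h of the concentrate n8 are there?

3026 kg/h

glucose entering = 1810×0.505 + 2280×0.334 + 1620×0.703 = 2814.4 kg/h.
All glucose reports to n8, so n8 = 2814.4/0.930 = 3026.3 kg/h.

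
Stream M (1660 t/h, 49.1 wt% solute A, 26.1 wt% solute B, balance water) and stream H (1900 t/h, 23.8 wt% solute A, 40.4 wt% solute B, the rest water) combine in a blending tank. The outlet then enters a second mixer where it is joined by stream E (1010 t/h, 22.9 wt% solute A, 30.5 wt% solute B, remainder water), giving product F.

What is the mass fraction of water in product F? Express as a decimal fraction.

Overall, product flow = 4570 t/h.
water in = 1660×0.248 + 1900×0.358 + 1010×0.466 = 1562.5 t/h.
water fraction in F = 0.342.

0.342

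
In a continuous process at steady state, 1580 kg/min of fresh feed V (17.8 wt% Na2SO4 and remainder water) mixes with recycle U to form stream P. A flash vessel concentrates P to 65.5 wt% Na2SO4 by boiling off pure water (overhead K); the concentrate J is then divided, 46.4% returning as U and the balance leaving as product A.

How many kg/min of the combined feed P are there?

1952 kg/min

Overall Na2SO4 balance (none leaves overhead): Na2SO4 in fresh feed = Na2SO4 in product, i.e. 1580×0.178 = (1−0.464)·J·0.655.
J = 281.24/(0.655×0.536) = 801.07 kg/min.
Recycle U = 0.464×801.07 = 371.7 kg/min.
Combined feed P = 1580 + 371.7 = 1951.7 kg/min.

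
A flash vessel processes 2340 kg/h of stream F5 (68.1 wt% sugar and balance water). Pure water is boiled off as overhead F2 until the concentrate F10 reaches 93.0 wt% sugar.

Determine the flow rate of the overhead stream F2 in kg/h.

sugar is conserved: 2340×0.681 = 1593.5 kg/h all reports to the concentrate.
Concentrate = 1593.5/(target fraction) = 1713.5 kg/h.
Overhead = 2340 − 1713.5 = 626.52 kg/h.

626.5 kg/h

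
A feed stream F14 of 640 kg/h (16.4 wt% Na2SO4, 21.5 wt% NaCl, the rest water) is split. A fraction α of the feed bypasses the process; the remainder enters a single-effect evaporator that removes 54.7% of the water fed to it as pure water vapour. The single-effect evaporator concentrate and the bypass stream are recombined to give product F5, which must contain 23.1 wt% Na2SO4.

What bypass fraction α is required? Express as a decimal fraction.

All 640×0.164 = 104.96 kg/h of Na2SO4 reaches F5, so F5 = 104.96/0.231 = 454.37 kg/h and vapour = 185.63 kg/h.
The evaporator receives (1−α)·640 of feed at 0.621 water and removes 0.547 of that water:
0.547×0.621×(1−α)×640 = 185.63
(1−α) = 185.63/217.4 = 0.8539;  α = 0.1461.

0.146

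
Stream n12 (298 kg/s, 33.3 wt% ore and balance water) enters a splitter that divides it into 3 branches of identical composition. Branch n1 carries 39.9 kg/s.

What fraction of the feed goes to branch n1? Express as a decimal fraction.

Fraction to n1 = 39.9/298 = 0.1339.

0.134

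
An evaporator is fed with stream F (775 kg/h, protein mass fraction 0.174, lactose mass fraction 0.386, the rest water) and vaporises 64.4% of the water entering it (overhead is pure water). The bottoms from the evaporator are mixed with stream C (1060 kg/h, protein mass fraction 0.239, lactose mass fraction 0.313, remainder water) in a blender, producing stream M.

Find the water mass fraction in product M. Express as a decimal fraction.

0.369

Vapour removed = 0.644×0.440×775 = 219.6 kg/h; concentrate = 555.4 kg/h.
water reaching the mixer = 121.4 (from concentrate) + 1060×0.448 = 596.28 kg/h.
Product flow = 555.4 + 1060 = 1615.4 kg/h; water fraction = 0.369.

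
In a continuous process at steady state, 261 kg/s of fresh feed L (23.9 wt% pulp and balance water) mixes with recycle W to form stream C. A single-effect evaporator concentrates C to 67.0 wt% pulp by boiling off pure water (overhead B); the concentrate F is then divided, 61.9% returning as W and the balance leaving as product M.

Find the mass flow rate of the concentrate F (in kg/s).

Overall pulp balance (none leaves overhead): pulp in fresh feed = pulp in product, i.e. 261×0.239 = (1−0.619)·F·0.670.
F = 62.379/(0.670×0.381) = 244.36 kg/s.

244.4 kg/s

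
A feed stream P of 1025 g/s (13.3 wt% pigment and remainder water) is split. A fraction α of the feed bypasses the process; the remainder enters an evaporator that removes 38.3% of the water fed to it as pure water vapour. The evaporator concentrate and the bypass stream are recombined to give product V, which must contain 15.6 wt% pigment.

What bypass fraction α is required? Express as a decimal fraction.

0.556

All 1025×0.133 = 136.33 g/s of pigment reaches V, so V = 136.33/0.156 = 873.88 g/s and vapour = 151.12 g/s.
The evaporator receives (1−α)·1025 of feed at 0.867 water and removes 0.383 of that water:
0.383×0.867×(1−α)×1025 = 151.12
(1−α) = 151.12/340.36 = 0.4440;  α = 0.5560.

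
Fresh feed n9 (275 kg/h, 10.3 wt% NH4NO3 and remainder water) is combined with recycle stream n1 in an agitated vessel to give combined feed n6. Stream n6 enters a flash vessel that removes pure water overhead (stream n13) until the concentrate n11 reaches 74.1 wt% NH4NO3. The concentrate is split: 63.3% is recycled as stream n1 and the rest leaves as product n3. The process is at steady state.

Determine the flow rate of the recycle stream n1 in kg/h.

Overall NH4NO3 balance (none leaves overhead): NH4NO3 in fresh feed = NH4NO3 in product, i.e. 275×0.103 = (1−0.633)·n11·0.741.
n11 = 28.325/(0.741×0.367) = 104.16 kg/h.
Recycle n1 = 0.633×104.16 = 65.931 kg/h.

65.93 kg/h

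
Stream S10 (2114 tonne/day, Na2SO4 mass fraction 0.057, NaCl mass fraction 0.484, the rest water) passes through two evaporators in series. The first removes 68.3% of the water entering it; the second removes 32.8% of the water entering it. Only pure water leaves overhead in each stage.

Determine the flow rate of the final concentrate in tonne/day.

1350 tonne/day

water in feed = 2114×0.459 = 970.33 tonne/day.
After stage 1: water left = (1−0.683)×970.33 = 307.59; stream total = 1451.3 tonne/day.
After stage 2: water left = (1−0.328)×307.59 = 206.7; final concentrate = 1350.4 tonne/day.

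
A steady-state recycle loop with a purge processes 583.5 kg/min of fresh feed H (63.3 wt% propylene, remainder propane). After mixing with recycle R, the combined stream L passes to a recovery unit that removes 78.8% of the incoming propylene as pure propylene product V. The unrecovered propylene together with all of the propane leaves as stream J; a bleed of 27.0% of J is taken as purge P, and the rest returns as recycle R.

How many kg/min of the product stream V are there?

propylene in L: m_A = 583.5×0.633 + (1−0.270)·(1−0.788)·m_A, so m_A = 369.36/0.8452 = 436.98 kg/min.
Product V = 0.788×436.98 = 344.34 kg/min.

344.3 kg/min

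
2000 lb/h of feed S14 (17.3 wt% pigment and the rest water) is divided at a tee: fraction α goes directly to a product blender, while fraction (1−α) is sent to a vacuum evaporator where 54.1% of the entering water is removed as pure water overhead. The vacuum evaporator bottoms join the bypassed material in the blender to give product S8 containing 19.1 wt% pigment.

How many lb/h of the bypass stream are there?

1579 lb/h

All 2000×0.173 = 346 lb/h of pigment reaches S8, so S8 = 346/0.191 = 1811.5 lb/h and vapour = 188.48 lb/h.
The evaporator receives (1−α)·2000 of feed at 0.827 water and removes 0.541 of that water:
0.541×0.827×(1−α)×2000 = 188.48
(1−α) = 188.48/894.81 = 0.2106;  α = 0.7894.
Bypass flow = 0.7894×2000 = 1578.7 lb/h.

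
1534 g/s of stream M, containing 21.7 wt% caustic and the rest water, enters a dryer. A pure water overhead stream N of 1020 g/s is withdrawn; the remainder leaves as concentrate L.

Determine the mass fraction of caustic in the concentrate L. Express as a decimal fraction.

0.648

caustic is not removed: 1534×0.217 = 332.88 g/s of caustic enters L.
Concentrate = 1534 − 1020 = 514 g/s.
Mass fraction = 332.88/514 = 0.648.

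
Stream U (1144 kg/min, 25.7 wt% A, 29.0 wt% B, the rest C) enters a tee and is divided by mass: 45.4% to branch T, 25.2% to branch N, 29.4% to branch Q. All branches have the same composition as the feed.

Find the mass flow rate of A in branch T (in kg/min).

Branch T total = 0.454×1144 = 519.38 kg/min.
A in T = 0.257×519.38 = 133.48 kg/min.

133.5 kg/min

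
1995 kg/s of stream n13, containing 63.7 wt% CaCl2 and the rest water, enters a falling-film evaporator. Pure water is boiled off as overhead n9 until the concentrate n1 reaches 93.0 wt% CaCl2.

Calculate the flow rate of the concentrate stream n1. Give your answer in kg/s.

1366 kg/s

CaCl2 is conserved: 1995×0.637 = 1270.8 kg/s all reports to the concentrate.
Concentrate = 1270.8/(target fraction) = 1366.5 kg/s.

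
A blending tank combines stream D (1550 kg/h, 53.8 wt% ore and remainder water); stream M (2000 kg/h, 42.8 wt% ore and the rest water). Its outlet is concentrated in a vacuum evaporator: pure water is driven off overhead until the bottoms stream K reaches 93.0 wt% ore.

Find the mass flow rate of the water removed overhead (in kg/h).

ore entering = 1550×0.538 + 2000×0.428 = 1689.9 kg/h.
All ore reports to K, so K = 1689.9/0.930 = 1817.1 kg/h.
Total feed = 3550 kg/h; overhead = 3550 − 1817.1 = 1732.9 kg/h.

1733 kg/h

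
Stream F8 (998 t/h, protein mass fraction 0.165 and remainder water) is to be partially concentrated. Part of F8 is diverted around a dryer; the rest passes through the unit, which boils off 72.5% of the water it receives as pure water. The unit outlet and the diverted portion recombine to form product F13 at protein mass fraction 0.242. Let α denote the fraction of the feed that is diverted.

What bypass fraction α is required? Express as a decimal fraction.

All 998×0.165 = 164.67 t/h of protein reaches F13, so F13 = 164.67/0.242 = 680.45 t/h and vapour = 317.55 t/h.
The evaporator receives (1−α)·998 of feed at 0.835 water and removes 0.725 of that water:
0.725×0.835×(1−α)×998 = 317.55
(1−α) = 317.55/604.16 = 0.5256;  α = 0.4744.

0.474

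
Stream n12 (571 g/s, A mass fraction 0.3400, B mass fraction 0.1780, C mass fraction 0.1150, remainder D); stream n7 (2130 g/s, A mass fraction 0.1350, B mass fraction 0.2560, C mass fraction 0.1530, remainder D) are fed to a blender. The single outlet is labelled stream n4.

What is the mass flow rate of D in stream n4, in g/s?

1181 g/s

D out = D in = 571×0.367 + 2130×0.456 = 1180.8 g/s.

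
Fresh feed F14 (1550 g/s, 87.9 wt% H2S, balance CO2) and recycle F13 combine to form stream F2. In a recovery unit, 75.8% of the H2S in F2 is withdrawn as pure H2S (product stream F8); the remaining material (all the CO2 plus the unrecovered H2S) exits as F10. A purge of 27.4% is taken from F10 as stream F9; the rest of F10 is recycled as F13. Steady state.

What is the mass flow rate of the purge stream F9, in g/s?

CO2 enters only via F14 and leaves only via the purge: 1550×0.121 = 0.274×(CO2 in F10), and the recovery unit passes all CO2, so CO2 in F2 = CO2 in F10 = 684.49 g/s.
H2S in F2: m_A = 1550×0.879 + (1−0.274)·(1−0.758)·m_A, so m_A = 1362.5/0.8243 = 1652.8 g/s.
F10 = (1−0.758)×1652.8 + 684.49 = 1084.5 g/s.
Purge F9 = 0.274×1084.5 = 297.15 g/s.

297.1 g/s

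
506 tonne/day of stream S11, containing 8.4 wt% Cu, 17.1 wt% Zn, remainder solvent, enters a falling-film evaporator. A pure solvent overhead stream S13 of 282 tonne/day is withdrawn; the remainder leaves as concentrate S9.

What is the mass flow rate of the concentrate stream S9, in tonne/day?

Concentrate = 506 − 282 = 224 tonne/day.

224 tonne/day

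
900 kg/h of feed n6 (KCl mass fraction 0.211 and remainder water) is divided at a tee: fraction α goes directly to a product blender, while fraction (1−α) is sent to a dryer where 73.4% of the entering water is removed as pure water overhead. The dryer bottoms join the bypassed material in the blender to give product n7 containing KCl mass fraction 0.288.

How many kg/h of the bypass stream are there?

All 900×0.211 = 189.9 kg/h of KCl reaches n7, so n7 = 189.9/0.288 = 659.38 kg/h and vapour = 240.62 kg/h.
The evaporator receives (1−α)·900 of feed at 0.789 water and removes 0.734 of that water:
0.734×0.789×(1−α)×900 = 240.62
(1−α) = 240.62/521.21 = 0.4617;  α = 0.5383.
Bypass flow = 0.5383×900 = 484.5 kg/h.

484.5 kg/h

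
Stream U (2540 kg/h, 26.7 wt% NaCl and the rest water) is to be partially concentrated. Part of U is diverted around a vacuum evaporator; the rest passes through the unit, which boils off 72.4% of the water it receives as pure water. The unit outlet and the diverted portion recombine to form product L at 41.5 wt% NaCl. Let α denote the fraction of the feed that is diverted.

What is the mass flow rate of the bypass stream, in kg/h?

All 2540×0.267 = 678.18 kg/h of NaCl reaches L, so L = 678.18/0.415 = 1634.2 kg/h and vapour = 905.83 kg/h.
The evaporator receives (1−α)·2540 of feed at 0.733 water and removes 0.724 of that water:
0.724×0.733×(1−α)×2540 = 905.83
(1−α) = 905.83/1348 = 0.6720;  α = 0.3280.
Bypass flow = 0.3280×2540 = 833.11 kg/h.

833.1 kg/h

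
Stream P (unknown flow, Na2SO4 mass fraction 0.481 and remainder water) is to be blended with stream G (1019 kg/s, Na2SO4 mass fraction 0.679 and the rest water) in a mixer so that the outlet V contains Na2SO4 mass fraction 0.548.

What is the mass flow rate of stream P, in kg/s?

Let P be the unknown flow. Total out = 1019 + P.
Na2SO4 balance: 691.9 + 0.481·P = 0.548·(1019 + P)
(0.481 − 0.548)·P = 0.548×1019 − 691.9 = -133.49
P = -133.49 / -0.067 = 1992.4 kg/s

1992 kg/s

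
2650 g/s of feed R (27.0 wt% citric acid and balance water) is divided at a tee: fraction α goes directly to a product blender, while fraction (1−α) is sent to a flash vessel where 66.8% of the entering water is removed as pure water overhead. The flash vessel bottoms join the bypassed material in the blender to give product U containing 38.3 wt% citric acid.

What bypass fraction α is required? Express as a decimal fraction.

0.395

All 2650×0.270 = 715.5 g/s of citric acid reaches U, so U = 715.5/0.383 = 1868.1 g/s and vapour = 781.85 g/s.
The evaporator receives (1−α)·2650 of feed at 0.730 water and removes 0.668 of that water:
0.668×0.730×(1−α)×2650 = 781.85
(1−α) = 781.85/1292.2 = 0.6050;  α = 0.3950.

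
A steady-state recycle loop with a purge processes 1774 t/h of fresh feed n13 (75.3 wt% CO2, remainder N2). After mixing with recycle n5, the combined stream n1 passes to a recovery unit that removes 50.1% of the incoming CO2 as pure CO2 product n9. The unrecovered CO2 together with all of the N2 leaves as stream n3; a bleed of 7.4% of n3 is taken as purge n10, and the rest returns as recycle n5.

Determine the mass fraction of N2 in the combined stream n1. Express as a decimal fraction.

0.7045

N2 enters only via n13 and leaves only via the purge: 1774×0.247 = 0.074×(N2 in n3), and the recovery unit passes all N2, so N2 in n1 = N2 in n3 = 5921.3 t/h.
CO2 in n1: m_A = 1774×0.753 + (1−0.074)·(1−0.501)·m_A, so m_A = 1335.8/0.5379 = 2483.3 t/h.
n1 = 2483.3 + 5921.3 = 8404.6 t/h.
N2 fraction in n1 = 5921.3/8404.6 = 0.7045.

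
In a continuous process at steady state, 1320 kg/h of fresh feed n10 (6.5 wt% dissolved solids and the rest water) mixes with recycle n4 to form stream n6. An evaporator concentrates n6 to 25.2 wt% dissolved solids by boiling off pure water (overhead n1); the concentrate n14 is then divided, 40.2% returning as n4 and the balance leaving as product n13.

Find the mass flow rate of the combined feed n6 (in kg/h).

Overall dissolved solids balance (none leaves overhead): dissolved solids in fresh feed = dissolved solids in product, i.e. 1320×0.065 = (1−0.402)·n14·0.252.
n14 = 85.8/(0.252×0.598) = 569.36 kg/h.
Recycle n4 = 0.402×569.36 = 228.88 kg/h.
Combined feed n6 = 1320 + 228.88 = 1548.9 kg/h.

1549 kg/h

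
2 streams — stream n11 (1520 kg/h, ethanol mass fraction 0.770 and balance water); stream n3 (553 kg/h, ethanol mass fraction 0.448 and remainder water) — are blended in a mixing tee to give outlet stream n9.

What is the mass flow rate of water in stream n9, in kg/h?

water out = water in = 1520×0.230 + 553×0.552 = 654.86 kg/h.

654.9 kg/h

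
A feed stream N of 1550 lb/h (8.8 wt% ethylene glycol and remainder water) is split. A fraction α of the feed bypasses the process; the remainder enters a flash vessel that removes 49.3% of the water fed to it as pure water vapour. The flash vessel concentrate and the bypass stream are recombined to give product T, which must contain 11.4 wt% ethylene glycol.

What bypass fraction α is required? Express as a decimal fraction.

All 1550×0.088 = 136.4 lb/h of ethylene glycol reaches T, so T = 136.4/0.114 = 1196.5 lb/h and vapour = 353.51 lb/h.
The evaporator receives (1−α)·1550 of feed at 0.912 water and removes 0.493 of that water:
0.493×0.912×(1−α)×1550 = 353.51
(1−α) = 353.51/696.9 = 0.5073;  α = 0.4927.

0.493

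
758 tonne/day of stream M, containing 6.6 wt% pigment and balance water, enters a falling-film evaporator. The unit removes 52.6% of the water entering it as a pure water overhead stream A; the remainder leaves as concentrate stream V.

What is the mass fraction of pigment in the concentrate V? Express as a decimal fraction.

pigment is not removed: 758×0.066 = 50.028 tonne/day of pigment enters V.
water entering = 758×0.934 = 707.97 tonne/day; overhead removed = 0.526×707.97 = 372.39 tonne/day.
Concentrate = 758 − 372.39 = 385.61 tonne/day.
Mass fraction = 50.028/385.61 = 0.1297.

0.1297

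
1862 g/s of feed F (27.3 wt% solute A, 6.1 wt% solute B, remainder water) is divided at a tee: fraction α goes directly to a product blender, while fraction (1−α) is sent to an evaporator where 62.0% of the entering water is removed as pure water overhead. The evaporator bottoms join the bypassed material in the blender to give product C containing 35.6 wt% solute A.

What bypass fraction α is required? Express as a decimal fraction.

0.435

All 1862×0.273 = 508.33 g/s of solute A reaches C, so C = 508.33/0.356 = 1427.9 g/s and vapour = 434.12 g/s.
The evaporator receives (1−α)·1862 of feed at 0.666 water and removes 0.620 of that water:
0.620×0.666×(1−α)×1862 = 434.12
(1−α) = 434.12/768.86 = 0.5646;  α = 0.4354.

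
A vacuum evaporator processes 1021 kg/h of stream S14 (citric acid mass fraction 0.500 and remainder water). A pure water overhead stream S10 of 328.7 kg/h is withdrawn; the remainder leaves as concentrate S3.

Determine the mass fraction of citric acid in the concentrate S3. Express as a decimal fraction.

0.737

citric acid is not removed: 1021×0.500 = 510.5 kg/h of citric acid enters S3.
Concentrate = 1021 − 328.7 = 692.3 kg/h.
Mass fraction = 510.5/692.3 = 0.737.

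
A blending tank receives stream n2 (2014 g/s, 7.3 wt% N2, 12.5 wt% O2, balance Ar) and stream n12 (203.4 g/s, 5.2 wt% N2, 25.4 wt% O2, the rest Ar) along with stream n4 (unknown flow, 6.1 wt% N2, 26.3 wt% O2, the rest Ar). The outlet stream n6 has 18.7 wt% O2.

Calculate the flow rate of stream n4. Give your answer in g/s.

Let n4 be the unknown flow. Total out = 2217.4 + n4.
O2 balance: 303.41 + 0.263·n4 = 0.187·(2217.4 + n4)
(0.263 − 0.187)·n4 = 0.187×2217.4 − 303.41 = 111.24
n4 = 111.24 / 0.076 = 1463.7 g/s

1464 g/s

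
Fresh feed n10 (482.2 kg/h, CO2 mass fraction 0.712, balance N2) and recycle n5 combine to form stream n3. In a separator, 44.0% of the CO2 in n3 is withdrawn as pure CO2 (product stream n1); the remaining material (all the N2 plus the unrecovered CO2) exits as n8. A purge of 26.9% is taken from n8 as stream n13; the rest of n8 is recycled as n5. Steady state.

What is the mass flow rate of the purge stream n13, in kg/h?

226.4 kg/h

N2 enters only via n10 and leaves only via the purge: 482.2×0.288 = 0.269×(N2 in n8), and the separator passes all N2, so N2 in n3 = N2 in n8 = 516.26 kg/h.
CO2 in n3: m_A = 482.2×0.712 + (1−0.269)·(1−0.440)·m_A, so m_A = 343.33/0.5906 = 581.28 kg/h.
n8 = (1−0.440)×581.28 + 516.26 = 841.77 kg/h.
Purge n13 = 0.269×841.77 = 226.44 kg/h.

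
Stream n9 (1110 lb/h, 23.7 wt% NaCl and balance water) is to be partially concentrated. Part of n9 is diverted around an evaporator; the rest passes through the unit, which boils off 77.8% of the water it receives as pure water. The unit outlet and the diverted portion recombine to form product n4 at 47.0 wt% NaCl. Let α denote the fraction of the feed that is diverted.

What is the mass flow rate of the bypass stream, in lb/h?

All 1110×0.237 = 263.07 lb/h of NaCl reaches n4, so n4 = 263.07/0.470 = 559.72 lb/h and vapour = 550.28 lb/h.
The evaporator receives (1−α)·1110 of feed at 0.763 water and removes 0.778 of that water:
0.778×0.763×(1−α)×1110 = 550.28
(1−α) = 550.28/658.91 = 0.8351;  α = 0.1649.
Bypass flow = 0.1649×1110 = 183.01 lb/h.

183 lb/h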